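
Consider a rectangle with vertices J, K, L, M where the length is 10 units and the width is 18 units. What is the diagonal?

A rectangle's diagonal splits it into two right triangles, with the diagonal as the hypotenuse.
By the Pythagorean theorem, d^2 = 10^2 + 18^2 = 424.
Therefore d = sqrt(424) = 2*sqrt(106).

2*sqrt(106)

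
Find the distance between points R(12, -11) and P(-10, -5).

The horizontal distance is |-10 - 12| = 22 and the vertical distance is |-5 - -11| = 6.
By the Pythagorean theorem, d = sqrt(22^2 + 6^2) = sqrt(520) = 2*sqrt(130).

2*sqrt(130)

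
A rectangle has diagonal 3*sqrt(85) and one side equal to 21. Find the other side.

Using the Pythagorean theorem: d^2 = a^2 + b^2
b^2 = d^2 - a^2
b^2 = 765 - 441
b^2 = 324
b = sqrt(324) = 18

18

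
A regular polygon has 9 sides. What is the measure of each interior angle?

Each interior angle of a regular n-gon is (n - 2) * 180 / n.
For n = 9: (9 - 2) * 180 / 9 = 1260/9 = 140 degrees.

140 degrees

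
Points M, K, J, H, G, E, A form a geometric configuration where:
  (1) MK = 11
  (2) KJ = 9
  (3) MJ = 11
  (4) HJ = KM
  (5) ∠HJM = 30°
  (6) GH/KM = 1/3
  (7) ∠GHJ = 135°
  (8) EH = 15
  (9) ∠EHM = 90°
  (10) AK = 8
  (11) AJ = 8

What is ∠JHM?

From the given relations: HJ = KM = 11.
Step 1: By the law of cosines on triangle HJM: HM² = 11² + 11² − 2·11·11·cos(30°) = 32.42, so HM ≈ 5.69.
Step 2: By the inverse law of cosines on triangle JHM: cos(∠JHM) = (11² + 5.69² − 11²) / (2·11·5.69) = 32.42/125.27 = 0.2588, so ∠JHM = 75°.

Therefore, the measure of angle ∠JHM = 75°.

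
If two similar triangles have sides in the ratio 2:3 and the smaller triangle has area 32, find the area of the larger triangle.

The ratio of areas of similar triangles = (side ratio)^2.
Side ratio = 2:3, so area ratio = 4:9.
Area of the larger triangle / Area of the smaller triangle = 9/4
Area of the larger triangle = 32 * 9/4 = 72

72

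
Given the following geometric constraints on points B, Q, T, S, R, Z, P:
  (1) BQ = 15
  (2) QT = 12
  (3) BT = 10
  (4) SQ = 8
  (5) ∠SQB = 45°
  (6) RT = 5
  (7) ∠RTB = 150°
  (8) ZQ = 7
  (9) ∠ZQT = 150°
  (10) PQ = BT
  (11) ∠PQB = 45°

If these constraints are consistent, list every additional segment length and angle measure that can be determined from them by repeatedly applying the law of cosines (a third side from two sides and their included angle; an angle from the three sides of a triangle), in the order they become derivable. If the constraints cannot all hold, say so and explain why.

The constraints are consistent. Derivable facts, in order:
After 1 step:
- BP ≈ 10.62
- BR ≈ 14.55
- BS ≈ 10.92
- TZ ≈ 18.4
- ∠BQT = 41.65°
- ∠BTQ = 85.46°
- ∠QBT = 52.89°
After 2 steps:
- ∠BPQ = 93.27°
- ∠BRT = 20.1°
- ∠BSQ = 103.81°
- ∠PBQ = 41.73°
- ∠QBS = 31.19°
- ∠QTZ = 10.97°
- ∠QZT = 19.03°
- ∠RBT = 9.9°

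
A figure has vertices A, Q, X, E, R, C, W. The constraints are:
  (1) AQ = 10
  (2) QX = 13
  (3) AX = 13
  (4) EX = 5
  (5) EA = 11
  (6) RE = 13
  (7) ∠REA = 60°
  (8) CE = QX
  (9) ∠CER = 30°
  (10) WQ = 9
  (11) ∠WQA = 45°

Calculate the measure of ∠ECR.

From the given relations: CE = QX = 13.
Step 1: By the law of cosines on triangle CER: CR² = 13² + 13² − 2·13·13·cos(30°) = 45.28, so CR ≈ 6.73.
Step 2: By the inverse law of cosines on triangle ECR: cos(∠ECR) = (13² + 6.73² − 13²) / (2·13·6.73) = 45.28/174.96 = 0.2588, so ∠ECR = 75°.

Therefore, the measure of angle ∠ECR = 75°.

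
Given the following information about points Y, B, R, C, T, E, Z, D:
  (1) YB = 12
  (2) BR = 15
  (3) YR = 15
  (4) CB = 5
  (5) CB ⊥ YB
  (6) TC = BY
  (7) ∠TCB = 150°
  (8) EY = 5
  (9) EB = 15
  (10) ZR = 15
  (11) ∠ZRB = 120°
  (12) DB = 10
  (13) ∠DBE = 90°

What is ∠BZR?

Step 1: By the law of cosines on triangle ZRB: ZB² = 15² + 15² − 2·15·15·cos(120°) = 675, so ZB = 15·√3.
Step 2: By the inverse law of cosines on triangle BZR: cos(∠BZR) = ((15·√3)² + 15² − 15²) / (2·15·√3·15) = 675/779.42 = 0.866, so ∠BZR = 30°.

Therefore, the measure of angle ∠BZR = 30°.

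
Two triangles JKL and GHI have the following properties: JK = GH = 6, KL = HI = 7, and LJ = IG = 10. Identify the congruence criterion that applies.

The given information provides:
JK = GH = 6, KL = HI = 7, and LJ = IG = 10
This matches the SSS congruence theorem.
All three pairs of corresponding sides are equal (Side-Side-Side).

SSS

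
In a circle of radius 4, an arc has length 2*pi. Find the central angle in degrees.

Arc length L = 2πr × θ/360, so θ = 360L / (2πr).
θ = 360 × 2*pi / (2π × 4)
θ = 90°
θ = 90°

90°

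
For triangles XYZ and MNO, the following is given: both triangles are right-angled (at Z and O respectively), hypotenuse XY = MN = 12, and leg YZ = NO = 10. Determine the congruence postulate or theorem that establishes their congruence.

The given information provides:
both triangles are right-angled (at Z and O respectively), hypotenuse XY = MN = 12, and leg YZ = NO = 10
This matches the HL congruence theorem.
The hypotenuse and one leg of two right triangles are equal (Hypotenuse-Leg).

HL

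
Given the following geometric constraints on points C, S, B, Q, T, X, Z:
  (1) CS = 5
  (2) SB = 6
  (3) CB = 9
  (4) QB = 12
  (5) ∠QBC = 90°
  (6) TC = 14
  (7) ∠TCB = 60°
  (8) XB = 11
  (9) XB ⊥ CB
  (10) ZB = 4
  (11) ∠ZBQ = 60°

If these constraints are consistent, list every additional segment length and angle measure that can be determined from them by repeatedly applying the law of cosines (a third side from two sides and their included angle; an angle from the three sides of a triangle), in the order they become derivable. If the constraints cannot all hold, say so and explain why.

The constraints are consistent. Derivable facts, in order:
After 1 step:
- BT = √151
- CQ = 15
- CX ≈ 14.21
- QZ = 4·√7
- ∠BCS = 38.94°
- ∠BSC = 109.47°
- ∠CBS = 31.59°
After 2 steps:
- ∠BCQ = 53.13°
- ∠BCX = 50.71°
- ∠BQC = 36.87°
- ∠BQZ = 19.11°
- ∠BTC = 39.37°
- ∠BXC = 39.29°
- ∠BZQ = 100.89°
- ∠CBT = 80.63°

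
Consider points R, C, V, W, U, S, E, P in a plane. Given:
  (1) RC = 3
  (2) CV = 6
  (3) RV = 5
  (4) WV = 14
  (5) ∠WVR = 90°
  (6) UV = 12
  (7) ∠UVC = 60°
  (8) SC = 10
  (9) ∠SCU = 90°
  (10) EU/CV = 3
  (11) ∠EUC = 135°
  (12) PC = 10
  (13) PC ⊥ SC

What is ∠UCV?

Step 1: By the law of cosines on triangle CVU: CU² = 6² + 12² − 2·6·12·cos(60°) = 108, so CU = 6·√3.
Step 2: By the inverse law of cosines on triangle UCV: cos(∠UCV) = ((6·√3)² + 6² − 12²) / (2·6·√3·6) = 0/124.71 = 0, so ∠UCV = 90°.

Therefore, the measure of angle ∠UCV = 90°.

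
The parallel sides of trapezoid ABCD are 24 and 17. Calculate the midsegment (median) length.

The midsegment (median) of a trapezoid connects the midpoints of the non-parallel sides.
Its length is the average of the two bases: (24 + 17) / 2 = 41/2.

41/2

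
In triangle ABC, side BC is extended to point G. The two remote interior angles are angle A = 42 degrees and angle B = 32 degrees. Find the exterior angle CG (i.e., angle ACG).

Exterior angle = 42 + 32 = 74 degrees (exterior angle theorem).

74 degrees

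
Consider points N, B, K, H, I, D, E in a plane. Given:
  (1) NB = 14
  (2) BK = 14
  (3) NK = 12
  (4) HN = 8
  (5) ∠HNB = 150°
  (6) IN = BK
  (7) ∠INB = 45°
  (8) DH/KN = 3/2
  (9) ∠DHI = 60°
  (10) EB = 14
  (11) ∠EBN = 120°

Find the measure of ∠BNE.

Step 1: By the law of cosines on triangle NBE: NE² = 14² + 14² − 2·14·14·cos(120°) = 588, so NE = 14·√3.
Step 2: By the inverse law of cosines on triangle BNE: cos(∠BNE) = (14² + (14·√3)² − 14²) / (2·14·14·√3) = 588/678.96 = 0.866, so ∠BNE = 30°.

Therefore, the measure of angle ∠BNE = 30°.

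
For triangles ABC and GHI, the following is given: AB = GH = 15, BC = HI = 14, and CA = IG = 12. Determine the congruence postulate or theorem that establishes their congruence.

Consider the given information: AB = GH = 15, BC = HI = 14, and CA = IG = 12
This is not SAS or ASA: SAS requires two sides and the included angle between them. ASA requires two angles and the side between them.
The correct criterion is SSS. All three pairs of corresponding sides are equal (Side-Side-Side).

SSS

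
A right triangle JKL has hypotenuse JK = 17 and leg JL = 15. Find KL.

KL = sqrt(17^2 - 15^2) = sqrt(64) = 8

8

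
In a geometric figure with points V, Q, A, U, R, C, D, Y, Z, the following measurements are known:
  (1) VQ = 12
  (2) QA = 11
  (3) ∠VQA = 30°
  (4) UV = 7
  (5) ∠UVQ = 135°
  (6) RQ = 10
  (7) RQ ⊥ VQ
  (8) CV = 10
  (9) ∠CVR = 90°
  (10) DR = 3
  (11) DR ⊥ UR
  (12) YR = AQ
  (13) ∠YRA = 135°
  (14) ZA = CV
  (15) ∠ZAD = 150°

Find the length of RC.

Step 1: By the law of cosines on triangle VQR: VR² = 12² + 10² − 2·12·10·cos(90°) = 244, so VR = 2·√61.
Step 2: By the law of cosines on triangle RVC: RC² = (2·√61)² + 10² − 2·2·√61·10·cos(90°) = 344, so RC = 2·√86.

Therefore, the length of RC = 2·√86.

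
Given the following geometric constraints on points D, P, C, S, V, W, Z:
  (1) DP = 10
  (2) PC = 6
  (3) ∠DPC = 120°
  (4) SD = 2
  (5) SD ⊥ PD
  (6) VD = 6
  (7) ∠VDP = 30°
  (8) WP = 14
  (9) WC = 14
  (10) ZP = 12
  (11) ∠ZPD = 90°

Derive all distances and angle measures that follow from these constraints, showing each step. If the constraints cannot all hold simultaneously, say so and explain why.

The constraints are consistent.

Step 1: From DP = 10, PC = 6, and ∠DPC = 120°, by the law of cosines:
  DC² = DP² + PC² - 2·DP·PC·cos(120°) = 100 + 36 + 60 = 196
  DC = 14

Step 2: From DP = 10, PZ = 12, and ∠DPZ = 90°, by the law of cosines:
  DZ² = DP² + PZ² - 2·DP·PZ·cos(90°) = 100 + 144 - 0 = 244
  DZ = 2·√61

Step 3: From PD = 10, DS = 2, and ∠PDS = 90°, by the law of cosines:
  PS² = PD² + DS² - 2·PD·DS·cos(90°) = 100 + 4 - 0 = 104
  PS = 2·√26

Step 4: From PD = 10, DV = 6, and ∠PDV = 30°, by the law of cosines:
  PV² = PD² + DV² - 2·PD·DV·cos(30°) = 100 + 36 - 103.9 = 32.08
  PV ≈ 5.66

Step 5: From PC = 6, PW = 14, CW = 14, by the inverse law of cosines:
  cos(∠CPW) = (PC² + PW² - CW²) / (2·PC·PW)
  ∠CPW = 77.63°

Step 6: From CP = 6, CW = 14, PW = 14, by the inverse law of cosines:
  cos(∠PCW) = (CP² + CW² - PW²) / (2·CP·CW)
  ∠PCW = 77.63°

Step 7: From WC = 14, WP = 14, CP = 6, by the inverse law of cosines:
  cos(∠CWP) = (WC² + WP² - CP²) / (2·WC·WP)
  ∠CWP = 24.75°

Step 8: From DC = 14, DP = 10, CP = 6, by the inverse law of cosines:
  cos(∠CDP) = (DC² + DP² - CP²) / (2·DC·DP)
  ∠CDP = 21.79°

Step 9: From DP = 10, DZ = 2·√61, PZ = 12, by the inverse law of cosines:
  cos(∠PDZ) = (DP² + DZ² - PZ²) / (2·DP·DZ)
  ∠PDZ = 50.19°

Step 10: From PD = 10, PS = 2·√26, DS = 2, by the inverse law of cosines:
  cos(∠DPS) = (PD² + PS² - DS²) / (2·PD·PS)
  ∠DPS = 11.31°

Step 11: From PD = 10, PV = 5.66, DV = 6, by the inverse law of cosines:
  cos(∠DPV) = (PD² + PV² - DV²) / (2·PD·PV)
  ∠DPV = 31.98°

Step 12: From CD = 14, CP = 6, DP = 10, by the inverse law of cosines:
  cos(∠DCP) = (CD² + CP² - DP²) / (2·CD·CP)
  ∠DCP = 38.21°

Step 13: From SD = 2, SP = 2·√26, DP = 10, by the inverse law of cosines:
  cos(∠DSP) = (SD² + SP² - DP²) / (2·SD·SP)
  ∠DSP = 78.69°

Step 14: From VD = 6, VP = 5.66, DP = 10, by the inverse law of cosines:
  cos(∠DVP) = (VD² + VP² - DP²) / (2·VD·VP)
  ∠DVP = 118.02°

Step 15: From ZD = 2·√61, ZP = 12, DP = 10, by the inverse law of cosines:
  cos(∠DZP) = (ZD² + ZP² - DP²) / (2·ZD·ZP)
  ∠DZP = 39.81°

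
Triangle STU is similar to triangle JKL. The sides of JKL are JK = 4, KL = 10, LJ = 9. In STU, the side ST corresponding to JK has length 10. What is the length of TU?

k = 10/4 = 5/2. TU = 5/2 * 10 = 25.

25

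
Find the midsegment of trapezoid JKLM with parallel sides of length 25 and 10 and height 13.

The midsegment (median) of a trapezoid connects the midpoints of the non-parallel sides.
Its length is the average of the two bases: (25 + 10) / 2 = 35/2.

35/2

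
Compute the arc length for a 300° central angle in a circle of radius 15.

Arc length = 2πr × θ/360
= 2π × 15 × 5/6
= 25*pi

25*pi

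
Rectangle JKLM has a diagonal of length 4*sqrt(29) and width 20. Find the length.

The diagonal of a rectangle forms a right triangle with the two sides.
Rearranging the Pythagorean theorem: missing side = sqrt(d^2 - known^2).
= sqrt(464 - 400) = sqrt(64) = 8.

8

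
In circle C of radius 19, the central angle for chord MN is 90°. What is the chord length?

Chord = 2(19) sin(45°) = 19*sqrt(2)

19*sqrt(2)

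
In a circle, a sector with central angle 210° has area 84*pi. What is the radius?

Sector area A = πr² × θ/360, so r² = 360A / (πθ).
r² = 360 × 84*pi / (π × 210)
r² = 144
r = 12

12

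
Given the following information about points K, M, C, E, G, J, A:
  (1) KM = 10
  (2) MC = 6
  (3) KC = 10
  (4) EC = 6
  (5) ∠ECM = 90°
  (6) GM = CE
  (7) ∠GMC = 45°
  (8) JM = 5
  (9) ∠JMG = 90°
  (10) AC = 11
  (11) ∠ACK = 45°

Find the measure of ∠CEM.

Step 1: By the law of cosines on triangle ECM: EM² = 6² + 6² − 2·6·6·cos(90°) = 72, so EM = 6·√2.
Step 2: By the inverse law of cosines on triangle CEM: cos(∠CEM) = (6² + (6·√2)² − 6²) / (2·6·6·√2) = 72/101.82 = 0.7071, so ∠CEM = 45°.

Therefore, the measure of angle ∠CEM = 45°.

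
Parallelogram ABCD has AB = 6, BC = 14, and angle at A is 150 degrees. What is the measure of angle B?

Opposite sides of a parallelogram are parallel, so consecutive angles form co-interior angles on a transversal.
Co-interior angles sum to 180°, giving angle B = 180 - 150 = 30 degrees.

30 degrees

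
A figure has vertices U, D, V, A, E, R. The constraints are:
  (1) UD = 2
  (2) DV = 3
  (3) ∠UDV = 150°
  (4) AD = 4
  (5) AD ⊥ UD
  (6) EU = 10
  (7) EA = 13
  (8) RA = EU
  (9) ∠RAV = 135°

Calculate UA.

Step 1: By the law of cosines on triangle UDA: UA² = 2² + 4² − 2·2·4·cos(90°) = 20, so UA = 2·√5.

Therefore, the length of UA = 2·√5.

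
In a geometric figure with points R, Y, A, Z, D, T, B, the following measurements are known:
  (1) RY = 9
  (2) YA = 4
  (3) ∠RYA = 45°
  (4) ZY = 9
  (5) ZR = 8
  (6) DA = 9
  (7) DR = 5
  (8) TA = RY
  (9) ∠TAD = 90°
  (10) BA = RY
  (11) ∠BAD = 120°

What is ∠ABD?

From the given relations: BA = RY = 9.
Step 1: By the law of cosines on triangle BAD: BD² = 9² + 9² − 2·9·9·cos(120°) = 243, so BD = 9·√3.
Step 2: By the inverse law of cosines on triangle ABD: cos(∠ABD) = (9² + (9·√3)² − 9²) / (2·9·9·√3) = 243/280.59 = 0.866, so ∠ABD = 30°.

Therefore, the measure of angle ∠ABD = 30°.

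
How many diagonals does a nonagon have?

Each of the 9 vertices connects to 6 non-adjacent vertices via diagonals.
Total connections = 9 × 6 = 54, but each diagonal is counted twice.
Number of diagonals = 54 / 2 = 27.

27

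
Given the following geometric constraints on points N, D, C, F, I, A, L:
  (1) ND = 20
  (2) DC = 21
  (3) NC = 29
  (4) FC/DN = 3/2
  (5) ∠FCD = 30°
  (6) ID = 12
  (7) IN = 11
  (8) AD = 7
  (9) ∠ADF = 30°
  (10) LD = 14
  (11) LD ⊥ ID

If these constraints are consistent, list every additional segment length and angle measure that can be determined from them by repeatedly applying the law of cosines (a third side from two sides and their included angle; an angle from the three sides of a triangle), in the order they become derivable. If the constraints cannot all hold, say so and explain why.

The constraints are consistent. Derivable facts, in order:
After 1 step:
- DF ≈ 15.81
- IL = 2·√85
- ∠CDN = 90°
- ∠CND = 46.4°
- ∠DCN = 43.6°
- ∠DIN = 120.75°
- ∠DNI = 31.04°
- ∠IDN = 28.21°
After 2 steps:
- FA ≈ 10.35
- ∠CDF = 108.37°
- ∠CFD = 41.63°
- ∠DIL = 49.4°
- ∠DLI = 40.6°
After 3 steps:
- ∠AFD = 19.76°
- ∠DAF = 130.24°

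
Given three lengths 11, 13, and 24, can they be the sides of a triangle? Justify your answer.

Check the triangle inequality: 11 + 13 = 24 ≤ 24.
Since the sum of two sides does not exceed the third, no triangle can be formed.

No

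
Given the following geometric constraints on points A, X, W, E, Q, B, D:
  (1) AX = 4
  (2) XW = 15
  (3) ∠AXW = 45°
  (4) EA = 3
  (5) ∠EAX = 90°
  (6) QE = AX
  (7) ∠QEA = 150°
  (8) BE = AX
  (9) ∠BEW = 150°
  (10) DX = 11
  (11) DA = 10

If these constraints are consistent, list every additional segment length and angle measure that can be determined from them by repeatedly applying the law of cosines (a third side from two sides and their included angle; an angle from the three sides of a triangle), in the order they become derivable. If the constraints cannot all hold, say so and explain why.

The constraints are consistent. Derivable facts, in order:
After 1 step:
- AQ ≈ 6.77
- AW ≈ 12.5
- XE = 5
- ∠ADX = 21.28°
- ∠AXD = 65.14°
- ∠DAX = 93.58°
After 2 steps:
- ∠AEX = 53.13°
- ∠AQE = 12.81°
- ∠AWX = 13.08°
- ∠AXE = 36.87°
- ∠EAQ = 17.19°
- ∠WAX = 121.92°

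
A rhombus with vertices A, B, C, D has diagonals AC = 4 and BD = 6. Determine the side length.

The diagonals of a rhombus bisect each other at right angles.
Half-diagonals: 4/2 = 2 and 6/2 = 3
side = sqrt(2^2 + 3^2)
side = sqrt(4 + 9)
side = sqrt(13)

sqrt(13)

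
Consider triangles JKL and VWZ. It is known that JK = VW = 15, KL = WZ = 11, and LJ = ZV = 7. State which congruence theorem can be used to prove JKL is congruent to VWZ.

Consider the given information: JK = VW = 15, KL = WZ = 11, and LJ = ZV = 7
This is not ASA or AAS: ASA requires two angles and the side between them. AAS requires two angles and a non-included side.
The correct criterion is SSS. All three pairs of corresponding sides are equal (Side-Side-Side).

SSS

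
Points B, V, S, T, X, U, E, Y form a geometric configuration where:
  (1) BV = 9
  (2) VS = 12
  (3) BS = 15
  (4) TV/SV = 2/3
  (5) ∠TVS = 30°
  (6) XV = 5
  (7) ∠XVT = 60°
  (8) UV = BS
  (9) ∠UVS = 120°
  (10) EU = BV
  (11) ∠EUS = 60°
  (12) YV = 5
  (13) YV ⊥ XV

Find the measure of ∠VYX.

Step 1: By the law of cosines on triangle YVX: YX² = 5² + 5² − 2·5·5·cos(90°) = 50, so YX = 5·√2.
Step 2: By the inverse law of cosines on triangle VYX: cos(∠VYX) = (5² + (5·√2)² − 5²) / (2·5·5·√2) = 50/70.71 = 0.7071, so ∠VYX = 45°.

Therefore, the measure of angle ∠VYX = 45°.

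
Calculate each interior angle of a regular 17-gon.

Each interior angle of a regular n-gon is (n - 2) * 180 / n.
For n = 17: (17 - 2) * 180 / 17 = 2700/17 = 2700/17 degrees.

2700/17 degrees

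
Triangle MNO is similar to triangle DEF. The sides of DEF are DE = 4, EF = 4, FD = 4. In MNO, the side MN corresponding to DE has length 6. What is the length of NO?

Since the triangles are similar, the ratio of corresponding sides is constant.
Scale factor k = MN / DE = 6 / 4 = 3/2
NO = k * EF = 3/2 * 4 = 6

6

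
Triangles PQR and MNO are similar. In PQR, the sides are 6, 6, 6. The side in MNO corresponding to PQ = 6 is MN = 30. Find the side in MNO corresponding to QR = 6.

Since the triangles are similar, the ratio of corresponding sides is constant.
Scale factor k = MN / PQ = 30 / 6 = 5
NO = k * QR = 5 * 6 = 30

30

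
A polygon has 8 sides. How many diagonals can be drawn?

The number of diagonals in an n-gon is n(n - 3)/2.
For n = 8: 8(8 - 3)/2 = 8 × 5 / 2 = 20.

20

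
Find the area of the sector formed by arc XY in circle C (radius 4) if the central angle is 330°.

Sector area = π(4²)(11/12) = 44*pi/3

44*pi/3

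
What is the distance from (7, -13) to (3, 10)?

d = sqrt((-4)^2 + (23)^2) = sqrt(545)

sqrt(545)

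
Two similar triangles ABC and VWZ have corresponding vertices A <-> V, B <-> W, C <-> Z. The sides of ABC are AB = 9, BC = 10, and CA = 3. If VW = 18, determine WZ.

Since the triangles are similar, the ratio of corresponding sides is constant.
Scale factor k = VW / AB = 18 / 9 = 2
WZ = k * BC = 2 * 10 = 20

20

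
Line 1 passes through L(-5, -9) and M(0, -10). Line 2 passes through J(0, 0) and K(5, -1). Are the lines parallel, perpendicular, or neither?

Slope of line 1: m1 = (-10 - -9)/(0 - -5) = -1/5 = -1/5
Slope of line 2: m2 = (-1 - 0)/(5 - 0) = -1/5 = -1/5
m1 = m2, so the lines are parallel.

Parallel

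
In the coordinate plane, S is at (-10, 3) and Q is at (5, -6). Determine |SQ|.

d = sqrt((5 - -10)^2 + (-6 - 3)^2)
d = sqrt(15^2 + -9^2)
d = sqrt(225 + 81)
d = sqrt(306) = 3*sqrt(34)

3*sqrt(34)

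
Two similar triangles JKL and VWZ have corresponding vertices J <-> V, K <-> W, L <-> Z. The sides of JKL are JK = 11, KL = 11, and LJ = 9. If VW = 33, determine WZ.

Since the triangles are similar, the ratio of corresponding sides is constant.
Scale factor k = VW / JK = 33 / 11 = 3
WZ = k * KL = 3 * 11 = 33

33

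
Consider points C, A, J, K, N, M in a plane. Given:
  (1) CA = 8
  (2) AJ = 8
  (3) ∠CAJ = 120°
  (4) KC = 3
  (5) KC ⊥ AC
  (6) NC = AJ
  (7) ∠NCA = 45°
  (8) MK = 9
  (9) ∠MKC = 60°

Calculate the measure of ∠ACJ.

Step 1: By the law of cosines on triangle CAJ: CJ² = 8² + 8² − 2·8·8·cos(120°) = 192, so CJ = 8·√3.
Step 2: By the inverse law of cosines on triangle ACJ: cos(∠ACJ) = (8² + (8·√3)² − 8²) / (2·8·8·√3) = 192/221.7 = 0.866, so ∠ACJ = 30°.

Therefore, the measure of angle ∠ACJ = 30°.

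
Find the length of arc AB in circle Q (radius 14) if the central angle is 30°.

The full circumference is 2πr = 2π(14) = 28*pi.
The arc spans 30° out of 360°, which is a fraction of 1/12.
Arc length = 28*pi × 1/12 = 7*pi/3.

7*pi/3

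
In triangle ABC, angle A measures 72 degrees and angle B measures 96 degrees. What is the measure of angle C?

The interior angles sum to 180°: angle C = 180 - 72 - 96 = 12°.
The triangle is obtuse (angles 72°, 96°, 12°).

12 degrees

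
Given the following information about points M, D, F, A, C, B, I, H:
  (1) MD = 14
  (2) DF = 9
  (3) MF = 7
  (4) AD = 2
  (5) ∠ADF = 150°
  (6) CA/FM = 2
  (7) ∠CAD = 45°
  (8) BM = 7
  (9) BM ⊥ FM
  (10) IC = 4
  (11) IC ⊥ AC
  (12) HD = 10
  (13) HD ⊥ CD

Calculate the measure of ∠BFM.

Step 1: By the law of cosines on triangle FMB: FB² = 7² + 7² − 2·7·7·cos(90°) = 98, so FB = 7·√2.
Step 2: By the inverse law of cosines on triangle BFM: cos(∠BFM) = ((7·√2)² + 7² − 7²) / (2·7·√2·7) = 98/138.59 = 0.7071, so ∠BFM = 45°.

Therefore, the measure of angle ∠BFM = 45°.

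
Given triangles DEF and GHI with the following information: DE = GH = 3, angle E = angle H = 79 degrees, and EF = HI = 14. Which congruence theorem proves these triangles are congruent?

Consider the given information: DE = GH = 3, angle E = angle H = 79 degrees, and EF = HI = 14
This is not SSS or AAS: SSS requires all three pairs of sides, but we don't have that. AAS requires two angles and a non-included side.
The correct criterion is SAS. Two pairs of corresponding sides and the included angle are equal (Side-Angle-Side).

SAS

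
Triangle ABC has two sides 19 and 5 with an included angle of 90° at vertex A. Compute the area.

When two sides and the included angle are known, the area formula is (1/2)ab sin(C).
The height from one side to the opposite vertex is 5 sin(90°) = 5.
Area = (1/2) * 19 * 5 = 95/2.

95/2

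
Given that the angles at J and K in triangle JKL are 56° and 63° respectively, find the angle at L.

The interior angles sum to 180°: angle L = 180 - 56 - 63 = 61°.
The triangle is acute (angles 56°, 63°, 61°).

61 degrees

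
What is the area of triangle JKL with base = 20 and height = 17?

Area = (1/2) * base * height
Area = (1/2) * 20 * 17
Area = 170

170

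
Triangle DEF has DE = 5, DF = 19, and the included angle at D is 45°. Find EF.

When two sides and the included angle are known, the law of cosines gives the third side.
c^2 = a^2 + b^2 - 2ab cos(C) generalizes the Pythagorean theorem to non-right triangles.
Here: EF^2 = 25 + 361 - 190*(sqrt(2)/2) = 386 - 95*sqrt(2)
EF = sqrt(386 - 95*sqrt(2))

sqrt(386 - 95*sqrt(2))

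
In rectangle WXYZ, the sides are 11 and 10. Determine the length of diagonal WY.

d = sqrt(11^2 + 10^2) = sqrt(221)

sqrt(221)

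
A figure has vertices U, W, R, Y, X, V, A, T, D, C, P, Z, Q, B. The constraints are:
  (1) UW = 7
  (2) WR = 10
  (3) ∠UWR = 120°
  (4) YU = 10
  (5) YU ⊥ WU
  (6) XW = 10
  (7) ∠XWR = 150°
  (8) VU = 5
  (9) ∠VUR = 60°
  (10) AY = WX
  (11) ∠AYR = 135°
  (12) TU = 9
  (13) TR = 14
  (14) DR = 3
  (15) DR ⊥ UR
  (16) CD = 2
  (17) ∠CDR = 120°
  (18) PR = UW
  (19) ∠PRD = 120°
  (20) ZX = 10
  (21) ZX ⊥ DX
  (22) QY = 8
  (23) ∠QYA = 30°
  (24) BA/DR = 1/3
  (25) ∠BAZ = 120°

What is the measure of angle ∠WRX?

Step 1: By the law of cosines on triangle RWX: RX² = 10² + 10² − 2·10·10·cos(150°) = 373.21, so RX ≈ 19.32.
Step 2: By the inverse law of cosines on triangle WRX: cos(∠WRX) = (10² + 19.32² − 10²) / (2·10·19.32) = 373.21/386.37 = 0.9659, so ∠WRX = 15°.

Therefore, the measure of angle ∠WRX = 15°.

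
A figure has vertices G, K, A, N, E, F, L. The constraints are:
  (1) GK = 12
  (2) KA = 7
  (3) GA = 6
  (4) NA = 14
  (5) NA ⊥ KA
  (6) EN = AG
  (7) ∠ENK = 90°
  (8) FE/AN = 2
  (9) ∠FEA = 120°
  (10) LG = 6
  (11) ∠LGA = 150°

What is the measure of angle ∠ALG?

Step 1: By the law of cosines on triangle LGA: LA² = 6² + 6² − 2·6·6·cos(150°) = 134.35, so LA ≈ 11.59.
Step 2: By the inverse law of cosines on triangle ALG: cos(∠ALG) = (11.59² + 6² − 6²) / (2·11.59·6) = 134.35/139.09 = 0.9659, so ∠ALG = 15°.

Therefore, the measure of angle ∠ALG = 15°.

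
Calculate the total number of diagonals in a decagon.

The number of diagonals in an n-gon is n(n - 3)/2.
For n = 10: 10(10 - 3)/2 = 10 × 7 / 2 = 35.

35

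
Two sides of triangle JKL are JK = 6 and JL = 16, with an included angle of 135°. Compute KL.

Law of cosines: KL^2 = 6^2 + 16^2 - 2(6)(16)cos(135°) = 96*sqrt(2) + 292, so KL = 2*sqrt(24*sqrt(2) + 73).

2*sqrt(24*sqrt(2) + 73)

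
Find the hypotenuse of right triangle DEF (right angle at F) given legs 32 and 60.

In a right triangle, the square of the hypotenuse equals the sum of the squares of the two legs.
The legs are 32 and 60, so the hypotenuse = sqrt(1024 + 3600) = sqrt(4624) = 68.

68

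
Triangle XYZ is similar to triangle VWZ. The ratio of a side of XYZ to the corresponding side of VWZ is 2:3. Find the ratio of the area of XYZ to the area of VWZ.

The ratio of areas of similar triangles equals the square of the side ratio.
Side ratio = 2:3
Area ratio = (2/3)^2 = 4/9 = 4:9

4:9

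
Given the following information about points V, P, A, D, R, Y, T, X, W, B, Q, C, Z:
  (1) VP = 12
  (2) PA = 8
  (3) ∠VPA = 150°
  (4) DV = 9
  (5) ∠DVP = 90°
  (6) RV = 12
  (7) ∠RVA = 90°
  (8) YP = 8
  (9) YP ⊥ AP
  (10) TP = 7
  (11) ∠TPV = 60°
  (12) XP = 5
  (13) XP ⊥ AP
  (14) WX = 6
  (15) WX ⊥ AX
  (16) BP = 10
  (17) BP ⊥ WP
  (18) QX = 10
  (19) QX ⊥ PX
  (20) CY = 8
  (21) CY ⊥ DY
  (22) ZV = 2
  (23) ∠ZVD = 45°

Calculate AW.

Step 1: By the law of cosines on triangle XPA: XA² = 5² + 8² − 2·5·8·cos(90°) = 89, so XA = √89.
Step 2: By the law of cosines on triangle AXW: AW² = √89² + 6² − 2·√89·6·cos(90°) = 125, so AW = 5·√5.

Therefore, the length of AW = 5·√5.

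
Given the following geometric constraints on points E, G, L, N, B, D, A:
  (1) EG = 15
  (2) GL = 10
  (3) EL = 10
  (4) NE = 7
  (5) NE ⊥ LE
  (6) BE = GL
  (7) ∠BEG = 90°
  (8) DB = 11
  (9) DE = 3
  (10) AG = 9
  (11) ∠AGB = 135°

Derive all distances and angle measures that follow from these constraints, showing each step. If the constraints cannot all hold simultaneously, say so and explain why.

The constraints are consistent.

From the given relations:
  BE = GL = 10

Step 1: From GE = 15, EB = 10, and ∠GEB = 90°, by the law of cosines:
  GB² = GE² + EB² - 2·GE·EB·cos(90°) = 225 + 100 - 0 = 325
  GB = 5·√13

Step 2: From LE = 10, EN = 7, and ∠LEN = 90°, by the law of cosines:
  LN² = LE² + EN² - 2·LE·EN·cos(90°) = 100 + 49 - 0 = 149
  LN = √149

Step 3: From EB = 10, ED = 3, BD = 11, by the inverse law of cosines:
  cos(∠BED) = (EB² + ED² - BD²) / (2·EB·ED)
  ∠BED = 101.54°

Step 4: From EG = 15, EL = 10, GL = 10, by the inverse law of cosines:
  cos(∠GEL) = (EG² + EL² - GL²) / (2·EG·EL)
  ∠GEL = 41.41°

Step 5: From GE = 15, GL = 10, EL = 10, by the inverse law of cosines:
  cos(∠EGL) = (GE² + GL² - EL²) / (2·GE·GL)
  ∠EGL = 41.41°

Step 6: From LE = 10, LG = 10, EG = 15, by the inverse law of cosines:
  cos(∠ELG) = (LE² + LG² - EG²) / (2·LE·LG)
  ∠ELG = 97.18°

Step 7: From BD = 11, BE = 10, DE = 3, by the inverse law of cosines:
  cos(∠DBE) = (BD² + BE² - DE²) / (2·BD·BE)
  ∠DBE = 15.5°

Step 8: From DB = 11, DE = 3, BE = 10, by the inverse law of cosines:
  cos(∠BDE) = (DB² + DE² - BE²) / (2·DB·DE)
  ∠BDE = 62.96°

Step 9: From BG = 5·√13, GA = 9, and ∠BGA = 135°, by the law of cosines:
  BA² = BG² + GA² - 2·BG·GA·cos(135°) = 325 + 81 + 229.5 = 635.5
  BA ≈ 25.21

Step 10: From GB = 5·√13, GE = 15, BE = 10, by the inverse law of cosines:
  cos(∠BGE) = (GB² + GE² - BE²) / (2·GB·GE)
  ∠BGE = 33.69°

Step 11: From LE = 10, LN = √149, EN = 7, by the inverse law of cosines:
  cos(∠ELN) = (LE² + LN² - EN²) / (2·LE·LN)
  ∠ELN = 34.99°

Step 12: From NE = 7, NL = √149, EL = 10, by the inverse law of cosines:
  cos(∠ENL) = (NE² + NL² - EL²) / (2·NE·NL)
  ∠ENL = 55.01°

Step 13: From BE = 10, BG = 5·√13, EG = 15, by the inverse law of cosines:
  cos(∠EBG) = (BE² + BG² - EG²) / (2·BE·BG)
  ∠EBG = 56.31°

Step 14: From BA = 25.21, BG = 5·√13, AG = 9, by the inverse law of cosines:
  cos(∠ABG) = (BA² + BG² - AG²) / (2·BA·BG)
  ∠ABG = 14.62°

Step 15: From AB = 25.21, AG = 9, BG = 5·√13, by the inverse law of cosines:
  cos(∠BAG) = (AB² + AG² - BG²) / (2·AB·AG)
  ∠BAG = 30.38°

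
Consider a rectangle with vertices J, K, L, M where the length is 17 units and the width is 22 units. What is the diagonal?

A rectangle's diagonal splits it into two right triangles, with the diagonal as the hypotenuse.
By the Pythagorean theorem, d^2 = 17^2 + 22^2 = 773.
Therefore d = sqrt(773).

sqrt(773)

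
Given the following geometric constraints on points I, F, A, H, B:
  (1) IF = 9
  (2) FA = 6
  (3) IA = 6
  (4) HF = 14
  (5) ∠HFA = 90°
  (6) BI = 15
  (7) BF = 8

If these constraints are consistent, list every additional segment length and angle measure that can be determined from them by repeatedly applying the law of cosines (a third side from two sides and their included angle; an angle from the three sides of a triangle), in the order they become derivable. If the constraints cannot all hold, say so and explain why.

The constraints are consistent. Derivable facts, in order:
After 1 step:
- AH = 2·√58
- ∠AFI = 41.41°
- ∠AIF = 41.41°
- ∠BFI = 123.75°
- ∠BIF = 26.32°
- ∠FAI = 97.18°
- ∠FBI = 29.93°
After 2 steps:
- ∠AHF = 23.2°
- ∠FAH = 66.8°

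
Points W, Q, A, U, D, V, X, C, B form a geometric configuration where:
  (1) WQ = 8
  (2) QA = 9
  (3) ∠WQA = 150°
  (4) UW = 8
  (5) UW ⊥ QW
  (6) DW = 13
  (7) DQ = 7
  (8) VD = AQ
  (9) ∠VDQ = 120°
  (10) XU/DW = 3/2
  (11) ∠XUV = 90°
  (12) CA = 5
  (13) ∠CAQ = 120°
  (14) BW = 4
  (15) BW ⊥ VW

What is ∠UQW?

Step 1: By the law of cosines on triangle QWU: QU² = 8² + 8² − 2·8·8·cos(90°) = 128, so QU = 8·√2.
Step 2: By the inverse law of cosines on triangle UQW: cos(∠UQW) = ((8·√2)² + 8² − 8²) / (2·8·√2·8) = 128/181.02 = 0.7071, so ∠UQW = 45°.

Therefore, the measure of angle ∠UQW = 45°.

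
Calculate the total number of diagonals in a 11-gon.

Each of the 11 vertices connects to 8 non-adjacent vertices via diagonals.
Total connections = 11 × 8 = 88, but each diagonal is counted twice.
Number of diagonals = 88 / 2 = 44.

44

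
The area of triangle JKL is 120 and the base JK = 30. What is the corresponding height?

Area = (1/2) * base * height
height = 2 * Area / base
height = 2 * 120 / 30
height = 240 / 30
height = 8

8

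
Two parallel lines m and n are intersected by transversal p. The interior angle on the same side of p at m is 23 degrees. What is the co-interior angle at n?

Co-interior angles sum to 180: 180 - 23 = 157 degrees.

157 degrees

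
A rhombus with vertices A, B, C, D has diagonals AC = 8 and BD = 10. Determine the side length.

In a rhombus, the diagonals bisect each other perpendicularly, creating four congruent right triangles.
Each triangle has legs 4 (half of 8) and 5 (half of 10).
The hypotenuse of each right triangle is a side of the rhombus:
side = sqrt(4^2 + 5^2) = sqrt(41)

sqrt(41)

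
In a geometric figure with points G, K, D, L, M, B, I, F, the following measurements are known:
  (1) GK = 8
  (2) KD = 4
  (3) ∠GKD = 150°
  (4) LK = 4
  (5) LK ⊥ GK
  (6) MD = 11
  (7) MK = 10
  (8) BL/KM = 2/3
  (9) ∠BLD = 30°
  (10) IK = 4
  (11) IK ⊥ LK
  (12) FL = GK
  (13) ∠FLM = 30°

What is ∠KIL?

Step 1: By the law of cosines on triangle IKL: IL² = 4² + 4² − 2·4·4·cos(90°) = 32, so IL = 4·√2.
Step 2: By the inverse law of cosines on triangle KIL: cos(∠KIL) = (4² + (4·√2)² − 4²) / (2·4·4·√2) = 32/45.25 = 0.7071, so ∠KIL = 45°.

Therefore, the measure of angle ∠KIL = 45°.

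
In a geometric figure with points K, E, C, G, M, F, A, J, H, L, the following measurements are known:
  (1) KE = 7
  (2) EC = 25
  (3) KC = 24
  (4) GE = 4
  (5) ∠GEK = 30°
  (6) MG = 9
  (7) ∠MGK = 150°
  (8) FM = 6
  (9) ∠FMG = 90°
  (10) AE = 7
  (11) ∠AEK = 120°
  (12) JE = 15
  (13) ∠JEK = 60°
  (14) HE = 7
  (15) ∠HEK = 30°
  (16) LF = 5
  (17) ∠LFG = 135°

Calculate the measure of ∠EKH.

Step 1: By the law of cosines on triangle KEH: KH² = 7² + 7² − 2·7·7·cos(30°) = 13.13, so KH ≈ 3.62.
Step 2: By the inverse law of cosines on triangle EKH: cos(∠EKH) = (7² + 3.62² − 7²) / (2·7·3.62) = 13.13/50.73 = 0.2588, so ∠EKH = 75°.

Therefore, the measure of angle ∠EKH = 75°.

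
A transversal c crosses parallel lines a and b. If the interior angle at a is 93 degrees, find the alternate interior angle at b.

Alternate interior angles are equal: 93 degrees.

93 degrees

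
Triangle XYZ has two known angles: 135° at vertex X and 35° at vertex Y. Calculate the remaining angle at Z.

By the triangle angle sum property, the three interior angles of any triangle add up to 180°.
We know angle X = 135° and angle Y = 35°, so their sum is 170°.
Therefore angle Z = 180° - 170° = 10°.

10 degrees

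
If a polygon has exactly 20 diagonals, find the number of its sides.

Using d = n(n - 3)/2, we solve 20 = n(n - 3)/2.
So n(n - 3) = 40.
Testing n = 8: 8 * 5 = 40 = 40. Correct.
The polygon has 8 sides.

8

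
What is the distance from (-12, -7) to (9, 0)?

The horizontal distance is |9 - -12| = 21 and the vertical distance is |0 - -7| = 7.
By the Pythagorean theorem, d = sqrt(21^2 + 7^2) = sqrt(490) = 7*sqrt(10).

7*sqrt(10)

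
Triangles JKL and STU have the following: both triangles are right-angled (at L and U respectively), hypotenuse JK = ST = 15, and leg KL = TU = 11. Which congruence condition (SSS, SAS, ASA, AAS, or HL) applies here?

The given information provides:
both triangles are right-angled (at L and U respectively), hypotenuse JK = ST = 15, and leg KL = TU = 11
This matches the HL congruence theorem.
The hypotenuse and one leg of two right triangles are equal (Hypotenuse-Leg).

HL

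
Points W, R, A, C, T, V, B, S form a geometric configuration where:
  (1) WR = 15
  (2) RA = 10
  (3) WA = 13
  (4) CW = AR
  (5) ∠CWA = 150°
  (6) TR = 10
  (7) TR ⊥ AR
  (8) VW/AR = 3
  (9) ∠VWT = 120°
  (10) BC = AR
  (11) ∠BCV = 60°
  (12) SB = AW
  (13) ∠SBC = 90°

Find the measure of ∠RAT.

Step 1: By the law of cosines on triangle ART: AT² = 10² + 10² − 2·10·10·cos(90°) = 200, so AT = 10·√2.
Step 2: By the inverse law of cosines on triangle RAT: cos(∠RAT) = (10² + (10·√2)² − 10²) / (2·10·10·√2) = 200/282.84 = 0.7071, so ∠RAT = 45°.

Therefore, the measure of angle ∠RAT = 45°.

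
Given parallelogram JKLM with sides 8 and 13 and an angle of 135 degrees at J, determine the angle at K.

Consecutive angles are supplementary: angle K = 180 - 135 = 45 degrees.

45 degrees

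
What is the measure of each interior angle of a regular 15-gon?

Each interior angle of a regular n-gon is (n - 2) * 180 / n.
For n = 15: (15 - 2) * 180 / 15 = 2340/15 = 156 degrees.

156 degrees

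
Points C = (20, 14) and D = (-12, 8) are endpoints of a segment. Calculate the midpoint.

The midpoint is the point halfway along the segment.
Move half the horizontal distance: 20 + (-12 - 20)/2 = 20 + -32/2 = 4
Move half the vertical distance: 14 + (8 - 14)/2 = 14 + -6/2 = 11
Midpoint = (4, 11)

(4, 11)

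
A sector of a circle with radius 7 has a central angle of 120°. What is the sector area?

Sector area = π(7²)(1/3) = 49*pi/3

49*pi/3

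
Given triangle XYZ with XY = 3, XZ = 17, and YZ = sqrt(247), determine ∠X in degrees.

By the inverse law of cosines: cos(X) = (XY² + XZ² - YZ²) / (2 × XY × XZ)
cos(X) = (3² + 17² - (sqrt(247))²) / (2 × 3 × 17)
cos(X) = (9 + 289 - (247)) / 102
cos(X) = 1/2
X = arccos(1/2) = 60°

60°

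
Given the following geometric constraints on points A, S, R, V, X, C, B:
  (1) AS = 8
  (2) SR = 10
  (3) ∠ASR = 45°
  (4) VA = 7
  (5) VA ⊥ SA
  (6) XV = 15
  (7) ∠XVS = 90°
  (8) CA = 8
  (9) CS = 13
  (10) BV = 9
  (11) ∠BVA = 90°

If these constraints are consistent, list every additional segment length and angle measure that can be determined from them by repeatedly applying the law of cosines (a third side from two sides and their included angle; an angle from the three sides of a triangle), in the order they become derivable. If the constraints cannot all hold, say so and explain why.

The constraints are consistent. Derivable facts, in order:
After 1 step:
- AB = √130
- AR ≈ 7.13
- SV = √113
- ∠ACS = 35.66°
- ∠ASC = 35.66°
- ∠CAS = 108.68°
After 2 steps:
- SX = 13·√2
- ∠ABV = 37.87°
- ∠ARS = 52.48°
- ∠ASV = 41.19°
- ∠AVS = 48.81°
- ∠BAV = 52.13°
- ∠RAS = 82.52°
After 3 steps:
- ∠SXV = 35.32°
- ∠VSX = 54.68°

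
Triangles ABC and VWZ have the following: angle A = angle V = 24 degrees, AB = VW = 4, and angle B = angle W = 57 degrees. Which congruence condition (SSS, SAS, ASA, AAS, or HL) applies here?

The given information matches ASA: Two pairs of corresponding angles and the included side are equal (Angle-Side-Angle).

ASA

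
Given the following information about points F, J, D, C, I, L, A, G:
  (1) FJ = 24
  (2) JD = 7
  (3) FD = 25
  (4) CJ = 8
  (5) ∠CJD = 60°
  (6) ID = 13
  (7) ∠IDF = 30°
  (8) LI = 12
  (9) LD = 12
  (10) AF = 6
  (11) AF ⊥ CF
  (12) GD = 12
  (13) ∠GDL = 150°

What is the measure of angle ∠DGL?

Step 1: By the law of cosines on triangle GDL: GL² = 12² + 12² − 2·12·12·cos(150°) = 537.42, so GL ≈ 23.18.
Step 2: By the inverse law of cosines on triangle DGL: cos(∠DGL) = (12² + 23.18² − 12²) / (2·12·23.18) = 537.42/556.37 = 0.9659, so ∠DGL = 15°.

Therefore, the measure of angle ∠DGL = 15°.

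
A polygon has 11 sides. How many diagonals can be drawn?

Total line segments between 11 vertices = C(11,2) = 55.
Subtract the 11 sides: 55 - 11 = 44 diagonals.

44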